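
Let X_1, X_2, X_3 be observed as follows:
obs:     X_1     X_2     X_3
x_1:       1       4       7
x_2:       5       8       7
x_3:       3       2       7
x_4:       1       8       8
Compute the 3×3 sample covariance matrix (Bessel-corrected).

Step 1 — column means:
  mean(X_1) = (1 + 5 + 3 + 1) / 4 = 10/4 = 2.5
  mean(X_2) = (4 + 8 + 2 + 8) / 4 = 22/4 = 5.5
  mean(X_3) = (7 + 7 + 7 + 8) / 4 = 29/4 = 7.25

Step 2 — sample covariance S[i,j] = (1/(n-1)) · Σ_k (x_{k,i} - mean_i) · (x_{k,j} - mean_j), with n-1 = 3.
  S[X_1,X_1] = ((-1.5)·(-1.5) + (2.5)·(2.5) + (0.5)·(0.5) + (-1.5)·(-1.5)) / 3 = 11/3 = 3.6667
  S[X_1,X_2] = ((-1.5)·(-1.5) + (2.5)·(2.5) + (0.5)·(-3.5) + (-1.5)·(2.5)) / 3 = 3/3 = 1
  S[X_1,X_3] = ((-1.5)·(-0.25) + (2.5)·(-0.25) + (0.5)·(-0.25) + (-1.5)·(0.75)) / 3 = -1.5/3 = -0.5
  S[X_2,X_2] = ((-1.5)·(-1.5) + (2.5)·(2.5) + (-3.5)·(-3.5) + (2.5)·(2.5)) / 3 = 27/3 = 9
  S[X_2,X_3] = ((-1.5)·(-0.25) + (2.5)·(-0.25) + (-3.5)·(-0.25) + (2.5)·(0.75)) / 3 = 2.5/3 = 0.8333
  S[X_3,X_3] = ((-0.25)·(-0.25) + (-0.25)·(-0.25) + (-0.25)·(-0.25) + (0.75)·(0.75)) / 3 = 0.75/3 = 0.25

S is symmetric (S[j,i] = S[i,j]). Assembling:

S = [[3.6667, 1, -0.5],
 [1, 9, 0.8333],
 [-0.5, 0.8333, 0.25]]


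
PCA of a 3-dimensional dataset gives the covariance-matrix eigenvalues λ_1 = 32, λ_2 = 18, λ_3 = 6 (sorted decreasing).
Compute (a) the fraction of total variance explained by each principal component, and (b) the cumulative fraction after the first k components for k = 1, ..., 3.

Step 1 — total variance = trace(Sigma) = Σ λ_i = 32 + 18 + 6 = 56.

Step 2 — fraction explained by component i = λ_i / Σ λ:
  PC1: 32/56 = 0.5714
  PC2: 18/56 = 0.3214
  PC3: 6/56 = 0.1071

Step 3 — cumulative fraction after k components = (λ_1 + ... + λ_k) / Σ λ:
  k = 1: 32/56 = 0.5714
  k = 2: (32 + 18)/56 = 50/56 = 0.8929
  k = 3: (32 + 18 + 6)/56 = 56/56 = 1

Summary (fraction, with percent):

explained: PC1 0.5714 (57.14%), PC2 0.3214 (32.14%), PC3 0.1071 (10.71%);  cumulative: 0.5714, 0.8929, 1


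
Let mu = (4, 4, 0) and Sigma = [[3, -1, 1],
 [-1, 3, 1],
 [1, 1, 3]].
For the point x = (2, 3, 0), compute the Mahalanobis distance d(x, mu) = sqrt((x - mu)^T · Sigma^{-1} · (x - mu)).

Step 1 — centre the observation: (x - mu) = (-2, -1, 0).

Step 2 — invert Sigma (cofactor / det for 3×3, or solve directly):
  Sigma^{-1} = [[0.5, 0.25, -0.25],
 [0.25, 0.5, -0.25],
 [-0.25, -0.25, 0.5]].

Step 3 — form the quadratic (x - mu)^T · Sigma^{-1} · (x - mu):
  Sigma^{-1} · (x - mu) = (-1.25, -1, 0.75).
  (x - mu)^T · [Sigma^{-1} · (x - mu)] = (-2)·(-1.25) + (-1)·(-1) + (0)·(0.75) = 3.5.

Step 4 — take square root: d = √(3.5) ≈ 1.8708.

d(x, mu) = √(3.5) ≈ 1.8708


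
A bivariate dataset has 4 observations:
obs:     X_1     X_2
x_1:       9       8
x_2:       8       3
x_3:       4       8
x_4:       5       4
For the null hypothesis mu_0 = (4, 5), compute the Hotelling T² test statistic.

Step 1 — sample mean vector:
  mean(X_1) = (9 + 8 + 4 + 5) / 4 = 26/4 = 6.5
  mean(X_2) = (8 + 3 + 8 + 4) / 4 = 23/4 = 5.75
  x̄ = (6.5, 5.75),  deviation x̄ - mu_0 = (6.5, 5.75) - (4, 5) = (2.5, 0.75).

Step 2 — sample covariance matrix, S[i,j] = (1/(n-1)) · Σ_k (x_{k,i} - mean_i) · (x_{k,j} - mean_j), divisor n-1 = 3:
  S[X_1,X_1] = ((2.5)·(2.5) + (1.5)·(1.5) + (-2.5)·(-2.5) + (-1.5)·(-1.5)) / 3 = 17/3 = 5.6667
  S[X_1,X_2] = ((2.5)·(2.25) + (1.5)·(-2.75) + (-2.5)·(2.25) + (-1.5)·(-1.75)) / 3 = -1.5/3 = -0.5
  S[X_2,X_2] = ((2.25)·(2.25) + (-2.75)·(-2.75) + (2.25)·(2.25) + (-1.75)·(-1.75)) / 3 = 20.75/3 = 6.9167
  S = [[5.6667, -0.5],
 [-0.5, 6.9167]].

Step 3 — invert S. det(S) = 5.6667·6.9167 - (-0.5)² = 38.9444.
  S^{-1} = (1/det) · [[d, -b], [-b, a]] = [[0.1776, 0.0128],
 [0.0128, 0.1455]].

Step 4 — quadratic form (x̄ - mu_0)^T · S^{-1} · (x̄ - mu_0):
  S^{-1} · (x̄ - mu_0) = (0.4536, 0.1412),
  (x̄ - mu_0)^T · [...] = (2.5)·(0.4536) + (0.75)·(0.1412) = 1.24.

Step 5 — scale by n: T² = 4 · 1.24 = 4.9601.

T² ≈ 4.9601


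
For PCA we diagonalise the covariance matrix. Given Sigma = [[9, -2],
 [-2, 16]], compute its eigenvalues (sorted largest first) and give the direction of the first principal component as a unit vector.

Step 1 — characteristic polynomial of 2×2 Sigma:
  det(Sigma - λI) = λ² - trace · λ + det = 0.
  trace = 9 + 16 = 25, det = 9·16 - (-2)² = 140.
Step 2 — discriminant:
  Δ = trace² - 4·det = 625 - 560 = 65.
Step 3 — eigenvalues:
  λ = (trace ± √Δ)/2 = (25 ± 8.0623)/2,
  λ_1 = 16.5311,  λ_2 = 8.4689.

Step 4 — unit eigenvector for λ_1: solve (Sigma - λ_1 I)v = 0. First row:
  (9 - 16.5311)·v_x + (-2)·v_y = 0, i.e. (-7.5311)·v_x + (-2)·v_y = 0,
  so v ∝ (b, λ_1 - a) = (-2, 7.5311); multiply by -1 so the first entry is positive: u = (2, -7.5311).
  ||u|| = √((2)² + (-7.5311)²) = √(60.7179) ≈ 7.7922,
  v_1 = u/||u|| ≈ (0.2567, -0.9665) (||v_1|| = 1).

λ_1 = 16.5311,  λ_2 = 8.4689;  v_1 ≈ (0.2567, -0.9665)


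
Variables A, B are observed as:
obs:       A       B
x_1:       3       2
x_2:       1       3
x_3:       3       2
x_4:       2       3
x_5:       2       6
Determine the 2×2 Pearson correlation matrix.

Step 1 — column means:
  mean(A) = (3 + 1 + 3 + 2 + 2) / 5 = 11/5 = 2.2
  mean(B) = (2 + 3 + 2 + 3 + 6) / 5 = 16/5 = 3.2

Step 2 — sample variances and covariances s[i,j] = (1/(n-1)) · Σ_k (x_{k,i} - mean_i) · (x_{k,j} - mean_j), with n-1 = 4:
  s[A,A] = ((0.8)·(0.8) + (-1.2)·(-1.2) + (0.8)·(0.8) + (-0.2)·(-0.2) + (-0.2)·(-0.2)) / 4 = 2.8/4 = 0.7
  s[A,B] = ((0.8)·(-1.2) + (-1.2)·(-0.2) + (0.8)·(-1.2) + (-0.2)·(-0.2) + (-0.2)·(2.8)) / 4 = -2.2/4 = -0.55
  s[B,B] = ((-1.2)·(-1.2) + (-0.2)·(-0.2) + (-1.2)·(-1.2) + (-0.2)·(-0.2) + (2.8)·(2.8)) / 4 = 10.8/4 = 2.7
  Sample standard deviations s_i = √(s[i,i]):
  s(A) = √(0.7) = 0.8367
  s(B) = √(2.7) = 1.6432

Step 3 — r_{ij} = s_{ij} / (s_i · s_j):
  r[A,A] = 1 (diagonal).
  r[A,B] = -0.55 / (0.8367 · 1.6432) = -0.55 / 1.3748 = -0.4001
  r[B,B] = 1 (diagonal).

R is symmetric with unit diagonal. Assembling:

R = [[1, -0.4001],
 [-0.4001, 1]]


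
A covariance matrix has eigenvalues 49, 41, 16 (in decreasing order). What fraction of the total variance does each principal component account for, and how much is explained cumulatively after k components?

Step 1 — total variance = trace(Sigma) = Σ λ_i = 49 + 41 + 16 = 106.

Step 2 — fraction explained by component i = λ_i / Σ λ:
  PC1: 49/106 = 0.4623
  PC2: 41/106 = 0.3868
  PC3: 16/106 = 0.1509

Step 3 — cumulative fraction after k components = (λ_1 + ... + λ_k) / Σ λ:
  k = 1: 49/106 = 0.4623
  k = 2: (49 + 41)/106 = 90/106 = 0.8491
  k = 3: (49 + 41 + 16)/106 = 106/106 = 1

Summary (fraction, with percent):

explained: PC1 0.4623 (46.23%), PC2 0.3868 (38.68%), PC3 0.1509 (15.09%);  cumulative: 0.4623, 0.8491, 1


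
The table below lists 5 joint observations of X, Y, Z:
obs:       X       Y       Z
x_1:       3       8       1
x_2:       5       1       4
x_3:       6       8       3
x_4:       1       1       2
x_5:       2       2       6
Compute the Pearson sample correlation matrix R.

Step 1 — column means:
  mean(X) = (3 + 5 + 6 + 1 + 2) / 5 = 17/5 = 3.4
  mean(Y) = (8 + 1 + 8 + 1 + 2) / 5 = 20/5 = 4
  mean(Z) = (1 + 4 + 3 + 2 + 6) / 5 = 16/5 = 3.2

Step 2 — sample variances and covariances s[i,j] = (1/(n-1)) · Σ_k (x_{k,i} - mean_i) · (x_{k,j} - mean_j), with n-1 = 4:
  s[X,X] = ((-0.4)·(-0.4) + (1.6)·(1.6) + (2.6)·(2.6) + (-2.4)·(-2.4) + (-1.4)·(-1.4)) / 4 = 17.2/4 = 4.3
  s[X,Y] = ((-0.4)·(4) + (1.6)·(-3) + (2.6)·(4) + (-2.4)·(-3) + (-1.4)·(-2)) / 4 = 14/4 = 3.5
  s[X,Z] = ((-0.4)·(-2.2) + (1.6)·(0.8) + (2.6)·(-0.2) + (-2.4)·(-1.2) + (-1.4)·(2.8)) / 4 = 0.6/4 = 0.15
  s[Y,Y] = ((4)·(4) + (-3)·(-3) + (4)·(4) + (-3)·(-3) + (-2)·(-2)) / 4 = 54/4 = 13.5
  s[Y,Z] = ((4)·(-2.2) + (-3)·(0.8) + (4)·(-0.2) + (-3)·(-1.2) + (-2)·(2.8)) / 4 = -14/4 = -3.5
  s[Z,Z] = ((-2.2)·(-2.2) + (0.8)·(0.8) + (-0.2)·(-0.2) + (-1.2)·(-1.2) + (2.8)·(2.8)) / 4 = 14.8/4 = 3.7
  Sample standard deviations s_i = √(s[i,i]):
  s(X) = √(4.3) = 2.0736
  s(Y) = √(13.5) = 3.6742
  s(Z) = √(3.7) = 1.9235

Step 3 — r_{ij} = s_{ij} / (s_i · s_j):
  r[X,X] = 1 (diagonal).
  r[X,Y] = 3.5 / (2.0736 · 3.6742) = 3.5 / 7.6191 = 0.4594
  r[X,Z] = 0.15 / (2.0736 · 1.9235) = 0.15 / 3.9887 = 0.0376
  r[Y,Y] = 1 (diagonal).
  r[Y,Z] = -3.5 / (3.6742 · 1.9235) = -3.5 / 7.0675 = -0.4952
  r[Z,Z] = 1 (diagonal).

R is symmetric with unit diagonal. Assembling:

R = [[1, 0.4594, 0.0376],
 [0.4594, 1, -0.4952],
 [0.0376, -0.4952, 1]]


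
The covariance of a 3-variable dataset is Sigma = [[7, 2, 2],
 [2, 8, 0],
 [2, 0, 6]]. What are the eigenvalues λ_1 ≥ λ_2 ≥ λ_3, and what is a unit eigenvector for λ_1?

Step 1 — characteristic polynomial p(λ) = det(λI - Sigma) = λ³ - tr·λ² + c_1·λ - det, where tr = trace, c_1 = sum of the principal 2×2 minors, det = det(Sigma):
  tr = 7 + 8 + 6 = 21,
  c_1 = (7·8 - (2)²) + (7·6 - (2)²) + (8·6 - (0)²) = 52 + 38 + 48 = 138,
  det = 7·(8·6 - (0)²) - (2)·((2)·6 - (0)·(2)) + (2)·((2)·(0) - 8·(2)) = 7·(48) - (2)·(12) + (2)·(-16) = 280.
  So p(λ) = λ³ - 21λ² + 138λ - 280.
Step 2 — look for an integer root (rational root theorem: any rational root is an integer divisor of 280). Testing λ = 4:
  p(4) = 64 - 336 + 552 - 280 = 0  ✓
  Dividing out (λ - 4): p(λ) = (λ - 4)(λ² - 17λ + 70).
Step 3 — remaining eigenvalues from the quadratic λ² - 17λ + 70 = 0:
  Δ = 17² - 4·70 = 289 - 280 = 9,  λ = (17 ± √9)/2 = (17 ± 3)/2 = 10 or 7.
  Sorted: λ_1 = 10,  λ_2 = 7,  λ_3 = 4  (check: sum = 21 = tr ✓).

Step 4 — unit eigenvector for λ_1 = 10: v spans the null space of (Sigma - λ_1 I), whose rows are
  r_1 = (-3, 2, 2),  r_2 = (2, -2, 0),  r_3 = (2, 0, -4).
  v is orthogonal to every row, so take v ∝ r_1 × r_2 = ((2)·(0) - (2)·(-2), (2)·(2) - (-3)·(0), (-3)·(-2) - (2)·(2)) = (4, 4, 2).
  Rescale (divide by 2): u = (2, 2, 1).
  ||u|| = √((2)² + (2)² + (1)²) = √(9) = 3,  v_1 = u/||u|| ≈ (0.6667, 0.6667, 0.3333) (||v_1|| = 1).

λ_1 = 10,  λ_2 = 7,  λ_3 = 4;  v_1 ≈ (0.6667, 0.6667, 0.3333)


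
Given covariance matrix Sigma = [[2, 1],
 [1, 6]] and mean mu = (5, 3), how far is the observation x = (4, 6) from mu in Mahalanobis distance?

Step 1 — centre the observation: (x - mu) = (-1, 3).

Step 2 — invert Sigma. det(Sigma) = 2·6 - (1)² = 11.
  Sigma^{-1} = (1/det) · [[d, -b], [-b, a]] = [[0.5455, -0.0909],
 [-0.0909, 0.1818]].

Step 3 — form the quadratic (x - mu)^T · Sigma^{-1} · (x - mu):
  Sigma^{-1} · (x - mu) = (-0.8182, 0.6364).
  (x - mu)^T · [Sigma^{-1} · (x - mu)] = (-1)·(-0.8182) + (3)·(0.6364) = 2.7273.

Step 4 — take square root: d = √(2.7273) ≈ 1.6514.

d(x, mu) = √(2.7273) ≈ 1.6514


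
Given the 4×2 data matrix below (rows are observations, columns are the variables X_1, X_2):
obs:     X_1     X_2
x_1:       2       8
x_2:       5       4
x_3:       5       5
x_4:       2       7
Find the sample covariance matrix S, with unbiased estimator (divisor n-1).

Step 1 — column means:
  mean(X_1) = (2 + 5 + 5 + 2) / 4 = 14/4 = 3.5
  mean(X_2) = (8 + 4 + 5 + 7) / 4 = 24/4 = 6

Step 2 — sample covariance S[i,j] = (1/(n-1)) · Σ_k (x_{k,i} - mean_i) · (x_{k,j} - mean_j), with n-1 = 3.
  S[X_1,X_1] = ((-1.5)·(-1.5) + (1.5)·(1.5) + (1.5)·(1.5) + (-1.5)·(-1.5)) / 3 = 9/3 = 3
  S[X_1,X_2] = ((-1.5)·(2) + (1.5)·(-2) + (1.5)·(-1) + (-1.5)·(1)) / 3 = -9/3 = -3
  S[X_2,X_2] = ((2)·(2) + (-2)·(-2) + (-1)·(-1) + (1)·(1)) / 3 = 10/3 = 3.3333

S is symmetric (S[j,i] = S[i,j]). Assembling:

S = [[3, -3],
 [-3, 3.3333]]


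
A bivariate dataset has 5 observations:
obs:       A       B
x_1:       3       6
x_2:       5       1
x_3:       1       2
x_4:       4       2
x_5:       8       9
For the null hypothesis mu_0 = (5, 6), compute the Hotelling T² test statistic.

Step 1 — sample mean vector:
  mean(A) = (3 + 5 + 1 + 4 + 8) / 5 = 21/5 = 4.2
  mean(B) = (6 + 1 + 2 + 2 + 9) / 5 = 20/5 = 4
  x̄ = (4.2, 4),  deviation x̄ - mu_0 = (4.2, 4) - (5, 6) = (-0.8, -2).

Step 2 — sample covariance matrix, S[i,j] = (1/(n-1)) · Σ_k (x_{k,i} - mean_i) · (x_{k,j} - mean_j), divisor n-1 = 4:
  S[A,A] = ((-1.2)·(-1.2) + (0.8)·(0.8) + (-3.2)·(-3.2) + (-0.2)·(-0.2) + (3.8)·(3.8)) / 4 = 26.8/4 = 6.7
  S[A,B] = ((-1.2)·(2) + (0.8)·(-3) + (-3.2)·(-2) + (-0.2)·(-2) + (3.8)·(5)) / 4 = 21/4 = 5.25
  S[B,B] = ((2)·(2) + (-3)·(-3) + (-2)·(-2) + (-2)·(-2) + (5)·(5)) / 4 = 46/4 = 11.5
  S = [[6.7, 5.25],
 [5.25, 11.5]].

Step 3 — invert S. det(S) = 6.7·11.5 - (5.25)² = 49.4875.
  S^{-1} = (1/det) · [[d, -b], [-b, a]] = [[0.2324, -0.1061],
 [-0.1061, 0.1354]].

Step 4 — quadratic form (x̄ - mu_0)^T · S^{-1} · (x̄ - mu_0):
  S^{-1} · (x̄ - mu_0) = (0.0263, -0.1859),
  (x̄ - mu_0)^T · [...] = (-0.8)·(0.0263) + (-2)·(-0.1859) = 0.3508.

Step 5 — scale by n: T² = 5 · 0.3508 = 1.754.

T² ≈ 1.754


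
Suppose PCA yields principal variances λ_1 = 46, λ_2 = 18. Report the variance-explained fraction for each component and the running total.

Step 1 — total variance = trace(Sigma) = Σ λ_i = 46 + 18 = 64.

Step 2 — fraction explained by component i = λ_i / Σ λ:
  PC1: 46/64 = 0.7188
  PC2: 18/64 = 0.2812

Step 3 — cumulative fraction after k components = (λ_1 + ... + λ_k) / Σ λ:
  k = 1: 46/64 = 0.7188
  k = 2: (46 + 18)/64 = 64/64 = 1

Summary (fraction, with percent):

explained: PC1 0.7188 (71.88%), PC2 0.2812 (28.12%);  cumulative: 0.7188, 1


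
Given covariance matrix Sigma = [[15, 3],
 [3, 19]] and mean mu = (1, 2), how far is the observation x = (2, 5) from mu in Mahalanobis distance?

Step 1 — centre the observation: (x - mu) = (1, 3).

Step 2 — invert Sigma. det(Sigma) = 15·19 - (3)² = 276.
  Sigma^{-1} = (1/det) · [[d, -b], [-b, a]] = [[0.0688, -0.0109],
 [-0.0109, 0.0543]].

Step 3 — form the quadratic (x - mu)^T · Sigma^{-1} · (x - mu):
  Sigma^{-1} · (x - mu) = (0.0362, 0.1522).
  (x - mu)^T · [Sigma^{-1} · (x - mu)] = (1)·(0.0362) + (3)·(0.1522) = 0.4928.

Step 4 — take square root: d = √(0.4928) ≈ 0.702.

d(x, mu) = √(0.4928) ≈ 0.702


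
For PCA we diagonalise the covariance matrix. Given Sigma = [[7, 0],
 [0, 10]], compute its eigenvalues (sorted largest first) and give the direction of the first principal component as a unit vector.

Step 1 — characteristic polynomial of 2×2 Sigma:
  det(Sigma - λI) = λ² - trace · λ + det = 0.
  trace = 7 + 10 = 17, det = 7·10 - (0)² = 70.
Step 2 — discriminant:
  Δ = trace² - 4·det = 289 - 280 = 9.
Step 3 — eigenvalues:
  λ = (trace ± √Δ)/2 = (17 ± 3)/2,
  λ_1 = 10,  λ_2 = 7.

Step 4 — unit eigenvector for λ_1: Sigma is diagonal, so its eigenvectors are the coordinate axes. λ_1 = 10 is the diagonal entry on the second coordinate axis, hence
  v_1 = (0, 1) (||v_1|| = 1).

λ_1 = 10,  λ_2 = 7;  v_1 ≈ (0, 1)


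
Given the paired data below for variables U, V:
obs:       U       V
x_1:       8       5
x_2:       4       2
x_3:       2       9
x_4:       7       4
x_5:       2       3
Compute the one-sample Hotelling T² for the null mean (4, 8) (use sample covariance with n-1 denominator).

Step 1 — sample mean vector:
  mean(U) = (8 + 4 + 2 + 7 + 2) / 5 = 23/5 = 4.6
  mean(V) = (5 + 2 + 9 + 4 + 3) / 5 = 23/5 = 4.6
  x̄ = (4.6, 4.6),  deviation x̄ - mu_0 = (4.6, 4.6) - (4, 8) = (0.6, -3.4).

Step 2 — sample covariance matrix, S[i,j] = (1/(n-1)) · Σ_k (x_{k,i} - mean_i) · (x_{k,j} - mean_j), divisor n-1 = 4:
  S[U,U] = ((3.4)·(3.4) + (-0.6)·(-0.6) + (-2.6)·(-2.6) + (2.4)·(2.4) + (-2.6)·(-2.6)) / 4 = 31.2/4 = 7.8
  S[U,V] = ((3.4)·(0.4) + (-0.6)·(-2.6) + (-2.6)·(4.4) + (2.4)·(-0.6) + (-2.6)·(-1.6)) / 4 = -5.8/4 = -1.45
  S[V,V] = ((0.4)·(0.4) + (-2.6)·(-2.6) + (4.4)·(4.4) + (-0.6)·(-0.6) + (-1.6)·(-1.6)) / 4 = 29.2/4 = 7.3
  S = [[7.8, -1.45],
 [-1.45, 7.3]].

Step 3 — invert S. det(S) = 7.8·7.3 - (-1.45)² = 54.8375.
  S^{-1} = (1/det) · [[d, -b], [-b, a]] = [[0.1331, 0.0264],
 [0.0264, 0.1422]].

Step 4 — quadratic form (x̄ - mu_0)^T · S^{-1} · (x̄ - mu_0):
  S^{-1} · (x̄ - mu_0) = (-0.01, -0.4677),
  (x̄ - mu_0)^T · [...] = (0.6)·(-0.01) + (-3.4)·(-0.4677) = 1.5843.

Step 5 — scale by n: T² = 5 · 1.5843 = 7.9216.

T² ≈ 7.9216


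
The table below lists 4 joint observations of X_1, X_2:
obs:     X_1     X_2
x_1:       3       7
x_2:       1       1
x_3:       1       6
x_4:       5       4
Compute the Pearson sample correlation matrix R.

Step 1 — column means:
  mean(X_1) = (3 + 1 + 1 + 5) / 4 = 10/4 = 2.5
  mean(X_2) = (7 + 1 + 6 + 4) / 4 = 18/4 = 4.5

Step 2 — sample variances and covariances s[i,j] = (1/(n-1)) · Σ_k (x_{k,i} - mean_i) · (x_{k,j} - mean_j), with n-1 = 3:
  s[X_1,X_1] = ((0.5)·(0.5) + (-1.5)·(-1.5) + (-1.5)·(-1.5) + (2.5)·(2.5)) / 3 = 11/3 = 3.6667
  s[X_1,X_2] = ((0.5)·(2.5) + (-1.5)·(-3.5) + (-1.5)·(1.5) + (2.5)·(-0.5)) / 3 = 3/3 = 1
  s[X_2,X_2] = ((2.5)·(2.5) + (-3.5)·(-3.5) + (1.5)·(1.5) + (-0.5)·(-0.5)) / 3 = 21/3 = 7
  Sample standard deviations s_i = √(s[i,i]):
  s(X_1) = √(3.6667) = 1.9149
  s(X_2) = √(7) = 2.6458

Step 3 — r_{ij} = s_{ij} / (s_i · s_j):
  r[X_1,X_1] = 1 (diagonal).
  r[X_1,X_2] = 1 / (1.9149 · 2.6458) = 1 / 5.0662 = 0.1974
  r[X_2,X_2] = 1 (diagonal).

R is symmetric with unit diagonal. Assembling:

R = [[1, 0.1974],
 [0.1974, 1]]


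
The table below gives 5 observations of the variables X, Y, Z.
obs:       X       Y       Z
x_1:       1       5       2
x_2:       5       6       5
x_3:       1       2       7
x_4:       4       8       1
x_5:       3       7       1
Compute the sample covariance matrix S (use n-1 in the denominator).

Step 1 — column means:
  mean(X) = (1 + 5 + 1 + 4 + 3) / 5 = 14/5 = 2.8
  mean(Y) = (5 + 6 + 2 + 8 + 7) / 5 = 28/5 = 5.6
  mean(Z) = (2 + 5 + 7 + 1 + 1) / 5 = 16/5 = 3.2

Step 2 — sample covariance S[i,j] = (1/(n-1)) · Σ_k (x_{k,i} - mean_i) · (x_{k,j} - mean_j), with n-1 = 4.
  S[X,X] = ((-1.8)·(-1.8) + (2.2)·(2.2) + (-1.8)·(-1.8) + (1.2)·(1.2) + (0.2)·(0.2)) / 4 = 12.8/4 = 3.2
  S[X,Y] = ((-1.8)·(-0.6) + (2.2)·(0.4) + (-1.8)·(-3.6) + (1.2)·(2.4) + (0.2)·(1.4)) / 4 = 11.6/4 = 2.9
  S[X,Z] = ((-1.8)·(-1.2) + (2.2)·(1.8) + (-1.8)·(3.8) + (1.2)·(-2.2) + (0.2)·(-2.2)) / 4 = -3.8/4 = -0.95
  S[Y,Y] = ((-0.6)·(-0.6) + (0.4)·(0.4) + (-3.6)·(-3.6) + (2.4)·(2.4) + (1.4)·(1.4)) / 4 = 21.2/4 = 5.3
  S[Y,Z] = ((-0.6)·(-1.2) + (0.4)·(1.8) + (-3.6)·(3.8) + (2.4)·(-2.2) + (1.4)·(-2.2)) / 4 = -20.6/4 = -5.15
  S[Z,Z] = ((-1.2)·(-1.2) + (1.8)·(1.8) + (3.8)·(3.8) + (-2.2)·(-2.2) + (-2.2)·(-2.2)) / 4 = 28.8/4 = 7.2

S is symmetric (S[j,i] = S[i,j]). Assembling:

S = [[3.2, 2.9, -0.95],
 [2.9, 5.3, -5.15],
 [-0.95, -5.15, 7.2]]


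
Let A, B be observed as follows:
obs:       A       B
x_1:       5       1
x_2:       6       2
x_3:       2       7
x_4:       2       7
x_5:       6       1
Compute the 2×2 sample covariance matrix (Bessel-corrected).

Step 1 — column means:
  mean(A) = (5 + 6 + 2 + 2 + 6) / 5 = 21/5 = 4.2
  mean(B) = (1 + 2 + 7 + 7 + 1) / 5 = 18/5 = 3.6

Step 2 — sample covariance S[i,j] = (1/(n-1)) · Σ_k (x_{k,i} - mean_i) · (x_{k,j} - mean_j), with n-1 = 4.
  S[A,A] = ((0.8)·(0.8) + (1.8)·(1.8) + (-2.2)·(-2.2) + (-2.2)·(-2.2) + (1.8)·(1.8)) / 4 = 16.8/4 = 4.2
  S[A,B] = ((0.8)·(-2.6) + (1.8)·(-1.6) + (-2.2)·(3.4) + (-2.2)·(3.4) + (1.8)·(-2.6)) / 4 = -24.6/4 = -6.15
  S[B,B] = ((-2.6)·(-2.6) + (-1.6)·(-1.6) + (3.4)·(3.4) + (3.4)·(3.4) + (-2.6)·(-2.6)) / 4 = 39.2/4 = 9.8

S is symmetric (S[j,i] = S[i,j]). Assembling:

S = [[4.2, -6.15],
 [-6.15, 9.8]]


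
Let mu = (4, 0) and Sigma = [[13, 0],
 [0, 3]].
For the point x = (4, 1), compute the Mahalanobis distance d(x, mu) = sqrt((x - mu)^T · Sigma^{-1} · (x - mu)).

Step 1 — centre the observation: (x - mu) = (0, 1).

Step 2 — invert Sigma. det(Sigma) = 13·3 - (0)² = 39.
  Sigma^{-1} = (1/det) · [[d, -b], [-b, a]] = [[0.0769, 0],
 [0, 0.3333]].

Step 3 — form the quadratic (x - mu)^T · Sigma^{-1} · (x - mu):
  Sigma^{-1} · (x - mu) = (0, 0.3333).
  (x - mu)^T · [Sigma^{-1} · (x - mu)] = (0)·(0) + (1)·(0.3333) = 0.3333.

Step 4 — take square root: d = √(0.3333) ≈ 0.5774.

d(x, mu) = √(0.3333) ≈ 0.5774


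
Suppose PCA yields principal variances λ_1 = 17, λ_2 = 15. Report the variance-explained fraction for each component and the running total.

Step 1 — total variance = trace(Sigma) = Σ λ_i = 17 + 15 = 32.

Step 2 — fraction explained by component i = λ_i / Σ λ:
  PC1: 17/32 = 0.5312
  PC2: 15/32 = 0.4688

Step 3 — cumulative fraction after k components = (λ_1 + ... + λ_k) / Σ λ:
  k = 1: 17/32 = 0.5312
  k = 2: (17 + 15)/32 = 32/32 = 1

Summary (fraction, with percent):

explained: PC1 0.5312 (53.12%), PC2 0.4688 (46.88%);  cumulative: 0.5312, 1


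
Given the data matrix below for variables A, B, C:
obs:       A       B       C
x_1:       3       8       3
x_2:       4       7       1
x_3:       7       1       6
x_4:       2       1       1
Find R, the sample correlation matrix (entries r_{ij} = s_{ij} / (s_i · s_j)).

Step 1 — column means:
  mean(A) = (3 + 4 + 7 + 2) / 4 = 16/4 = 4
  mean(B) = (8 + 7 + 1 + 1) / 4 = 17/4 = 4.25
  mean(C) = (3 + 1 + 6 + 1) / 4 = 11/4 = 2.75

Step 2 — sample variances and covariances s[i,j] = (1/(n-1)) · Σ_k (x_{k,i} - mean_i) · (x_{k,j} - mean_j), with n-1 = 3:
  s[A,A] = ((-1)·(-1) + (0)·(0) + (3)·(3) + (-2)·(-2)) / 3 = 14/3 = 4.6667
  s[A,B] = ((-1)·(3.75) + (0)·(2.75) + (3)·(-3.25) + (-2)·(-3.25)) / 3 = -7/3 = -2.3333
  s[A,C] = ((-1)·(0.25) + (0)·(-1.75) + (3)·(3.25) + (-2)·(-1.75)) / 3 = 13/3 = 4.3333
  s[B,B] = ((3.75)·(3.75) + (2.75)·(2.75) + (-3.25)·(-3.25) + (-3.25)·(-3.25)) / 3 = 42.75/3 = 14.25
  s[B,C] = ((3.75)·(0.25) + (2.75)·(-1.75) + (-3.25)·(3.25) + (-3.25)·(-1.75)) / 3 = -8.75/3 = -2.9167
  s[C,C] = ((0.25)·(0.25) + (-1.75)·(-1.75) + (3.25)·(3.25) + (-1.75)·(-1.75)) / 3 = 16.75/3 = 5.5833
  Sample standard deviations s_i = √(s[i,i]):
  s(A) = √(4.6667) = 2.1602
  s(B) = √(14.25) = 3.7749
  s(C) = √(5.5833) = 2.3629

Step 3 — r_{ij} = s_{ij} / (s_i · s_j):
  r[A,A] = 1 (diagonal).
  r[A,B] = -2.3333 / (2.1602 · 3.7749) = -2.3333 / 8.1548 = -0.2861
  r[A,C] = 4.3333 / (2.1602 · 2.3629) = 4.3333 / 5.1045 = 0.8489
  r[B,B] = 1 (diagonal).
  r[B,C] = -2.9167 / (3.7749 · 2.3629) = -2.9167 / 8.9198 = -0.327
  r[C,C] = 1 (diagonal).

R is symmetric with unit diagonal. Assembling:

R = [[1, -0.2861, 0.8489],
 [-0.2861, 1, -0.327],
 [0.8489, -0.327, 1]]


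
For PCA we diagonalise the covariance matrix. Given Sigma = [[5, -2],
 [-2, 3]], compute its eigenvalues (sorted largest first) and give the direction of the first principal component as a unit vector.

Step 1 — characteristic polynomial of 2×2 Sigma:
  det(Sigma - λI) = λ² - trace · λ + det = 0.
  trace = 5 + 3 = 8, det = 5·3 - (-2)² = 11.
Step 2 — discriminant:
  Δ = trace² - 4·det = 64 - 44 = 20.
Step 3 — eigenvalues:
  λ = (trace ± √Δ)/2 = (8 ± 4.4721)/2,
  λ_1 = 6.2361,  λ_2 = 1.7639.

Step 4 — unit eigenvector for λ_1: solve (Sigma - λ_1 I)v = 0. First row:
  (5 - 6.2361)·v_x + (-2)·v_y = 0, i.e. (-1.2361)·v_x + (-2)·v_y = 0,
  so v ∝ (b, λ_1 - a) = (-2, 1.2361); multiply by -1 so the first entry is positive: u = (2, -1.2361).
  ||u|| = √((2)² + (-1.2361)²) = √(5.5279) ≈ 2.3511,
  v_1 = u/||u|| ≈ (0.8507, -0.5257) (||v_1|| = 1).

λ_1 = 6.2361,  λ_2 = 1.7639;  v_1 ≈ (0.8507, -0.5257)


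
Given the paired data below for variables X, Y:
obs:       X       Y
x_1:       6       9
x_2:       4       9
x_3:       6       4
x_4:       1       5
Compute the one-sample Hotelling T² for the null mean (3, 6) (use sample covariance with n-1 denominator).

Step 1 — sample mean vector:
  mean(X) = (6 + 4 + 6 + 1) / 4 = 17/4 = 4.25
  mean(Y) = (9 + 9 + 4 + 5) / 4 = 27/4 = 6.75
  x̄ = (4.25, 6.75),  deviation x̄ - mu_0 = (4.25, 6.75) - (3, 6) = (1.25, 0.75).

Step 2 — sample covariance matrix, S[i,j] = (1/(n-1)) · Σ_k (x_{k,i} - mean_i) · (x_{k,j} - mean_j), divisor n-1 = 3:
  S[X,X] = ((1.75)·(1.75) + (-0.25)·(-0.25) + (1.75)·(1.75) + (-3.25)·(-3.25)) / 3 = 16.75/3 = 5.5833
  S[X,Y] = ((1.75)·(2.25) + (-0.25)·(2.25) + (1.75)·(-2.75) + (-3.25)·(-1.75)) / 3 = 4.25/3 = 1.4167
  S[Y,Y] = ((2.25)·(2.25) + (2.25)·(2.25) + (-2.75)·(-2.75) + (-1.75)·(-1.75)) / 3 = 20.75/3 = 6.9167
  S = [[5.5833, 1.4167],
 [1.4167, 6.9167]].

Step 3 — invert S. det(S) = 5.5833·6.9167 - (1.4167)² = 36.6111.
  S^{-1} = (1/det) · [[d, -b], [-b, a]] = [[0.1889, -0.0387],
 [-0.0387, 0.1525]].

Step 4 — quadratic form (x̄ - mu_0)^T · S^{-1} · (x̄ - mu_0):
  S^{-1} · (x̄ - mu_0) = (0.2071, 0.066),
  (x̄ - mu_0)^T · [...] = (1.25)·(0.2071) + (0.75)·(0.066) = 0.3084.

Step 5 — scale by n: T² = 4 · 0.3084 = 1.2337.

T² ≈ 1.2337


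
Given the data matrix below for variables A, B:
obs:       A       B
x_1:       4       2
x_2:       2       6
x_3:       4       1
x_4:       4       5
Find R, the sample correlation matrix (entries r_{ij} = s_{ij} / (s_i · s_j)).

Step 1 — column means:
  mean(A) = (4 + 2 + 4 + 4) / 4 = 14/4 = 3.5
  mean(B) = (2 + 6 + 1 + 5) / 4 = 14/4 = 3.5

Step 2 — sample variances and covariances s[i,j] = (1/(n-1)) · Σ_k (x_{k,i} - mean_i) · (x_{k,j} - mean_j), with n-1 = 3:
  s[A,A] = ((0.5)·(0.5) + (-1.5)·(-1.5) + (0.5)·(0.5) + (0.5)·(0.5)) / 3 = 3/3 = 1
  s[A,B] = ((0.5)·(-1.5) + (-1.5)·(2.5) + (0.5)·(-2.5) + (0.5)·(1.5)) / 3 = -5/3 = -1.6667
  s[B,B] = ((-1.5)·(-1.5) + (2.5)·(2.5) + (-2.5)·(-2.5) + (1.5)·(1.5)) / 3 = 17/3 = 5.6667
  Sample standard deviations s_i = √(s[i,i]):
  s(A) = √(1) = 1
  s(B) = √(5.6667) = 2.3805

Step 3 — r_{ij} = s_{ij} / (s_i · s_j):
  r[A,A] = 1 (diagonal).
  r[A,B] = -1.6667 / (1 · 2.3805) = -1.6667 / 2.3805 = -0.7001
  r[B,B] = 1 (diagonal).

R is symmetric with unit diagonal. Assembling:

R = [[1, -0.7001],
 [-0.7001, 1]]


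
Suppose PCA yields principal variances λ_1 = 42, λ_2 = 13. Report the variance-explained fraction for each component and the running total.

Step 1 — total variance = trace(Sigma) = Σ λ_i = 42 + 13 = 55.

Step 2 — fraction explained by component i = λ_i / Σ λ:
  PC1: 42/55 = 0.7636
  PC2: 13/55 = 0.2364

Step 3 — cumulative fraction after k components = (λ_1 + ... + λ_k) / Σ λ:
  k = 1: 42/55 = 0.7636
  k = 2: (42 + 13)/55 = 55/55 = 1

Summary (fraction, with percent):

explained: PC1 0.7636 (76.36%), PC2 0.2364 (23.64%);  cumulative: 0.7636, 1


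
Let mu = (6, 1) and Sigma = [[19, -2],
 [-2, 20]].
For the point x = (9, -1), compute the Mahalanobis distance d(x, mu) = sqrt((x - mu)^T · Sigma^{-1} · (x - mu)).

Step 1 — centre the observation: (x - mu) = (3, -2).

Step 2 — invert Sigma. det(Sigma) = 19·20 - (-2)² = 376.
  Sigma^{-1} = (1/det) · [[d, -b], [-b, a]] = [[0.0532, 0.0053],
 [0.0053, 0.0505]].

Step 3 — form the quadratic (x - mu)^T · Sigma^{-1} · (x - mu):
  Sigma^{-1} · (x - mu) = (0.1489, -0.0851).
  (x - mu)^T · [Sigma^{-1} · (x - mu)] = (3)·(0.1489) + (-2)·(-0.0851) = 0.617.

Step 4 — take square root: d = √(0.617) ≈ 0.7855.

d(x, mu) = √(0.617) ≈ 0.7855


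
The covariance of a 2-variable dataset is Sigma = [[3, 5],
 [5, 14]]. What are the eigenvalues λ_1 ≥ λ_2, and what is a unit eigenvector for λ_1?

Step 1 — characteristic polynomial of 2×2 Sigma:
  det(Sigma - λI) = λ² - trace · λ + det = 0.
  trace = 3 + 14 = 17, det = 3·14 - (5)² = 17.
Step 2 — discriminant:
  Δ = trace² - 4·det = 289 - 68 = 221.
Step 3 — eigenvalues:
  λ = (trace ± √Δ)/2 = (17 ± 14.8661)/2,
  λ_1 = 15.933,  λ_2 = 1.067.

Step 4 — unit eigenvector for λ_1: solve (Sigma - λ_1 I)v = 0. First row:
  (3 - 15.933)·v_x + (5)·v_y = 0, i.e. (-12.933)·v_x + (5)·v_y = 0,
  so v ∝ (b, λ_1 - a) = (5, 12.933) = u.
  ||u|| = √((5)² + (12.933)²) = √(192.2634) ≈ 13.8659,
  v_1 = u/||u|| ≈ (0.3606, 0.9327) (||v_1|| = 1).

λ_1 = 15.933,  λ_2 = 1.067;  v_1 ≈ (0.3606, 0.9327)


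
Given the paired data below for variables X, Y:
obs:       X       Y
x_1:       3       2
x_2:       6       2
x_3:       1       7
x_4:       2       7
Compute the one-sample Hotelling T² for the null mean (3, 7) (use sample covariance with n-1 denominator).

Step 1 — sample mean vector:
  mean(X) = (3 + 6 + 1 + 2) / 4 = 12/4 = 3
  mean(Y) = (2 + 2 + 7 + 7) / 4 = 18/4 = 4.5
  x̄ = (3, 4.5),  deviation x̄ - mu_0 = (3, 4.5) - (3, 7) = (0, -2.5).

Step 2 — sample covariance matrix, S[i,j] = (1/(n-1)) · Σ_k (x_{k,i} - mean_i) · (x_{k,j} - mean_j), divisor n-1 = 3:
  S[X,X] = ((0)·(0) + (3)·(3) + (-2)·(-2) + (-1)·(-1)) / 3 = 14/3 = 4.6667
  S[X,Y] = ((0)·(-2.5) + (3)·(-2.5) + (-2)·(2.5) + (-1)·(2.5)) / 3 = -15/3 = -5
  S[Y,Y] = ((-2.5)·(-2.5) + (-2.5)·(-2.5) + (2.5)·(2.5) + (2.5)·(2.5)) / 3 = 25/3 = 8.3333
  S = [[4.6667, -5],
 [-5, 8.3333]].

Step 3 — invert S. det(S) = 4.6667·8.3333 - (-5)² = 13.8889.
  S^{-1} = (1/det) · [[d, -b], [-b, a]] = [[0.6, 0.36],
 [0.36, 0.336]].

Step 4 — quadratic form (x̄ - mu_0)^T · S^{-1} · (x̄ - mu_0):
  S^{-1} · (x̄ - mu_0) = (-0.9, -0.84),
  (x̄ - mu_0)^T · [...] = (0)·(-0.9) + (-2.5)·(-0.84) = 2.1.

Step 5 — scale by n: T² = 4 · 2.1 = 8.4.

T² ≈ 8.4


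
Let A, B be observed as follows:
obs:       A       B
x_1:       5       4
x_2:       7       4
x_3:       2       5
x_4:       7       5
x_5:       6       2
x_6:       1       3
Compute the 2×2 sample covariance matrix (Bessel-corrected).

Step 1 — column means:
  mean(A) = (5 + 7 + 2 + 7 + 6 + 1) / 6 = 28/6 = 4.6667
  mean(B) = (4 + 4 + 5 + 5 + 2 + 3) / 6 = 23/6 = 3.8333

Step 2 — sample covariance S[i,j] = (1/(n-1)) · Σ_k (x_{k,i} - mean_i) · (x_{k,j} - mean_j), with n-1 = 5.
  S[A,A] = ((0.3333)·(0.3333) + (2.3333)·(2.3333) + (-2.6667)·(-2.6667) + (2.3333)·(2.3333) + (1.3333)·(1.3333) + (-3.6667)·(-3.6667)) / 5 = 33.3333/5 = 6.6667
  S[A,B] = ((0.3333)·(0.1667) + (2.3333)·(0.1667) + (-2.6667)·(1.1667) + (2.3333)·(1.1667) + (1.3333)·(-1.8333) + (-3.6667)·(-0.8333)) / 5 = 0.6667/5 = 0.1333
  S[B,B] = ((0.1667)·(0.1667) + (0.1667)·(0.1667) + (1.1667)·(1.1667) + (1.1667)·(1.1667) + (-1.8333)·(-1.8333) + (-0.8333)·(-0.8333)) / 5 = 6.8333/5 = 1.3667

S is symmetric (S[j,i] = S[i,j]). Assembling:

S = [[6.6667, 0.1333],
 [0.1333, 1.3667]]


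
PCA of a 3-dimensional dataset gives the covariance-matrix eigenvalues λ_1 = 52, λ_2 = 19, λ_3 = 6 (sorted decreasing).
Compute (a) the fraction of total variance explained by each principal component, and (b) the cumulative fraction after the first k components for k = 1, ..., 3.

Step 1 — total variance = trace(Sigma) = Σ λ_i = 52 + 19 + 6 = 77.

Step 2 — fraction explained by component i = λ_i / Σ λ:
  PC1: 52/77 = 0.6753
  PC2: 19/77 = 0.2468
  PC3: 6/77 = 0.0779

Step 3 — cumulative fraction after k components = (λ_1 + ... + λ_k) / Σ λ:
  k = 1: 52/77 = 0.6753
  k = 2: (52 + 19)/77 = 71/77 = 0.9221
  k = 3: (52 + 19 + 6)/77 = 77/77 = 1

Summary (fraction, with percent):

explained: PC1 0.6753 (67.53%), PC2 0.2468 (24.68%), PC3 0.0779 (7.79%);  cumulative: 0.6753, 0.9221, 1


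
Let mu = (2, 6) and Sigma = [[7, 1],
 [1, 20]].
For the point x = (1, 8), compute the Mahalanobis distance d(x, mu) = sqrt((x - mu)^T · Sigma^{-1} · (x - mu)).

Step 1 — centre the observation: (x - mu) = (-1, 2).

Step 2 — invert Sigma. det(Sigma) = 7·20 - (1)² = 139.
  Sigma^{-1} = (1/det) · [[d, -b], [-b, a]] = [[0.1439, -0.0072],
 [-0.0072, 0.0504]].

Step 3 — form the quadratic (x - mu)^T · Sigma^{-1} · (x - mu):
  Sigma^{-1} · (x - mu) = (-0.1583, 0.1079).
  (x - mu)^T · [Sigma^{-1} · (x - mu)] = (-1)·(-0.1583) + (2)·(0.1079) = 0.3741.

Step 4 — take square root: d = √(0.3741) ≈ 0.6116.

d(x, mu) = √(0.3741) ≈ 0.6116


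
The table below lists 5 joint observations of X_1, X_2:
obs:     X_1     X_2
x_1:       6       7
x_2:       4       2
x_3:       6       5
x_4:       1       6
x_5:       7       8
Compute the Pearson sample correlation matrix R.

Step 1 — column means:
  mean(X_1) = (6 + 4 + 6 + 1 + 7) / 5 = 24/5 = 4.8
  mean(X_2) = (7 + 2 + 5 + 6 + 8) / 5 = 28/5 = 5.6

Step 2 — sample variances and covariances s[i,j] = (1/(n-1)) · Σ_k (x_{k,i} - mean_i) · (x_{k,j} - mean_j), with n-1 = 4:
  s[X_1,X_1] = ((1.2)·(1.2) + (-0.8)·(-0.8) + (1.2)·(1.2) + (-3.8)·(-3.8) + (2.2)·(2.2)) / 4 = 22.8/4 = 5.7
  s[X_1,X_2] = ((1.2)·(1.4) + (-0.8)·(-3.6) + (1.2)·(-0.6) + (-3.8)·(0.4) + (2.2)·(2.4)) / 4 = 7.6/4 = 1.9
  s[X_2,X_2] = ((1.4)·(1.4) + (-3.6)·(-3.6) + (-0.6)·(-0.6) + (0.4)·(0.4) + (2.4)·(2.4)) / 4 = 21.2/4 = 5.3
  Sample standard deviations s_i = √(s[i,i]):
  s(X_1) = √(5.7) = 2.3875
  s(X_2) = √(5.3) = 2.3022

Step 3 — r_{ij} = s_{ij} / (s_i · s_j):
  r[X_1,X_1] = 1 (diagonal).
  r[X_1,X_2] = 1.9 / (2.3875 · 2.3022) = 1.9 / 5.4964 = 0.3457
  r[X_2,X_2] = 1 (diagonal).

R is symmetric with unit diagonal. Assembling:

R = [[1, 0.3457],
 [0.3457, 1]]


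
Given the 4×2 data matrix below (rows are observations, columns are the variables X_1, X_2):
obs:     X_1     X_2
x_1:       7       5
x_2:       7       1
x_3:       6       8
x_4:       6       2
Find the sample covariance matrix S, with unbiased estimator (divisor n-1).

Step 1 — column means:
  mean(X_1) = (7 + 7 + 6 + 6) / 4 = 26/4 = 6.5
  mean(X_2) = (5 + 1 + 8 + 2) / 4 = 16/4 = 4

Step 2 — sample covariance S[i,j] = (1/(n-1)) · Σ_k (x_{k,i} - mean_i) · (x_{k,j} - mean_j), with n-1 = 3.
  S[X_1,X_1] = ((0.5)·(0.5) + (0.5)·(0.5) + (-0.5)·(-0.5) + (-0.5)·(-0.5)) / 3 = 1/3 = 0.3333
  S[X_1,X_2] = ((0.5)·(1) + (0.5)·(-3) + (-0.5)·(4) + (-0.5)·(-2)) / 3 = -2/3 = -0.6667
  S[X_2,X_2] = ((1)·(1) + (-3)·(-3) + (4)·(4) + (-2)·(-2)) / 3 = 30/3 = 10

S is symmetric (S[j,i] = S[i,j]). Assembling:

S = [[0.3333, -0.6667],
 [-0.6667, 10]]


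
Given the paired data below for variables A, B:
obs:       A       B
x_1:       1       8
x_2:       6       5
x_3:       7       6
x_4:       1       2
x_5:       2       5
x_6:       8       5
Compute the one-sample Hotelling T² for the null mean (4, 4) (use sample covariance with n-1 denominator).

Step 1 — sample mean vector:
  mean(A) = (1 + 6 + 7 + 1 + 2 + 8) / 6 = 25/6 = 4.1667
  mean(B) = (8 + 5 + 6 + 2 + 5 + 5) / 6 = 31/6 = 5.1667
  x̄ = (4.1667, 5.1667),  deviation x̄ - mu_0 = (4.1667, 5.1667) - (4, 4) = (0.1667, 1.1667).

Step 2 — sample covariance matrix, S[i,j] = (1/(n-1)) · Σ_k (x_{k,i} - mean_i) · (x_{k,j} - mean_j), divisor n-1 = 5:
  S[A,A] = ((-3.1667)·(-3.1667) + (1.8333)·(1.8333) + (2.8333)·(2.8333) + (-3.1667)·(-3.1667) + (-2.1667)·(-2.1667) + (3.8333)·(3.8333)) / 5 = 50.8333/5 = 10.1667
  S[A,B] = ((-3.1667)·(2.8333) + (1.8333)·(-0.1667) + (2.8333)·(0.8333) + (-3.1667)·(-3.1667) + (-2.1667)·(-0.1667) + (3.8333)·(-0.1667)) / 5 = 2.8333/5 = 0.5667
  S[B,B] = ((2.8333)·(2.8333) + (-0.1667)·(-0.1667) + (0.8333)·(0.8333) + (-3.1667)·(-3.1667) + (-0.1667)·(-0.1667) + (-0.1667)·(-0.1667)) / 5 = 18.8333/5 = 3.7667
  S = [[10.1667, 0.5667],
 [0.5667, 3.7667]].

Step 3 — invert S. det(S) = 10.1667·3.7667 - (0.5667)² = 37.9733.
  S^{-1} = (1/det) · [[d, -b], [-b, a]] = [[0.0992, -0.0149],
 [-0.0149, 0.2677]].

Step 4 — quadratic form (x̄ - mu_0)^T · S^{-1} · (x̄ - mu_0):
  S^{-1} · (x̄ - mu_0) = (-0.0009, 0.3099),
  (x̄ - mu_0)^T · [...] = (0.1667)·(-0.0009) + (1.1667)·(0.3099) = 0.3614.

Step 5 — scale by n: T² = 6 · 0.3614 = 2.1682.

T² ≈ 2.1682


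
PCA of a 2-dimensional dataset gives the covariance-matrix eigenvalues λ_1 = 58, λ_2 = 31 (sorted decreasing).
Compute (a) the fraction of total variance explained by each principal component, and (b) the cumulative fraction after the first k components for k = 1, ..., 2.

Step 1 — total variance = trace(Sigma) = Σ λ_i = 58 + 31 = 89.

Step 2 — fraction explained by component i = λ_i / Σ λ:
  PC1: 58/89 = 0.6517
  PC2: 31/89 = 0.3483

Step 3 — cumulative fraction after k components = (λ_1 + ... + λ_k) / Σ λ:
  k = 1: 58/89 = 0.6517
  k = 2: (58 + 31)/89 = 89/89 = 1

Summary (fraction, with percent):

explained: PC1 0.6517 (65.17%), PC2 0.3483 (34.83%);  cumulative: 0.6517, 1


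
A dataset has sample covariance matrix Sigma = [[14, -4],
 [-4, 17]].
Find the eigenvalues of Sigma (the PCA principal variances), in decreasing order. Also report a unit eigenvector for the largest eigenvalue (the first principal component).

Step 1 — characteristic polynomial of 2×2 Sigma:
  det(Sigma - λI) = λ² - trace · λ + det = 0.
  trace = 14 + 17 = 31, det = 14·17 - (-4)² = 222.
Step 2 — discriminant:
  Δ = trace² - 4·det = 961 - 888 = 73.
Step 3 — eigenvalues:
  λ = (trace ± √Δ)/2 = (31 ± 8.544)/2,
  λ_1 = 19.772,  λ_2 = 11.228.

Step 4 — unit eigenvector for λ_1: solve (Sigma - λ_1 I)v = 0. First row:
  (14 - 19.772)·v_x + (-4)·v_y = 0, i.e. (-5.772)·v_x + (-4)·v_y = 0,
  so v ∝ (b, λ_1 - a) = (-4, 5.772); multiply by -1 so the first entry is positive: u = (4, -5.772).
  ||u|| = √((4)² + (-5.772)²) = √(49.316) ≈ 7.0225,
  v_1 = u/||u|| ≈ (0.5696, -0.8219) (||v_1|| = 1).

λ_1 = 19.772,  λ_2 = 11.228;  v_1 ≈ (0.5696, -0.8219)


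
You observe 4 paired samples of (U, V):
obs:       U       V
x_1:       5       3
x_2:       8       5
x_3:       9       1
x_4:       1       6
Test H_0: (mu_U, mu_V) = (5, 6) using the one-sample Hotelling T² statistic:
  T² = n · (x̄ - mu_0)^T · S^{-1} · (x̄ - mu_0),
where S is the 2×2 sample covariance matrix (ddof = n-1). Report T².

Step 1 — sample mean vector:
  mean(U) = (5 + 8 + 9 + 1) / 4 = 23/4 = 5.75
  mean(V) = (3 + 5 + 1 + 6) / 4 = 15/4 = 3.75
  x̄ = (5.75, 3.75),  deviation x̄ - mu_0 = (5.75, 3.75) - (5, 6) = (0.75, -2.25).

Step 2 — sample covariance matrix, S[i,j] = (1/(n-1)) · Σ_k (x_{k,i} - mean_i) · (x_{k,j} - mean_j), divisor n-1 = 3:
  S[U,U] = ((-0.75)·(-0.75) + (2.25)·(2.25) + (3.25)·(3.25) + (-4.75)·(-4.75)) / 3 = 38.75/3 = 12.9167
  S[U,V] = ((-0.75)·(-0.75) + (2.25)·(1.25) + (3.25)·(-2.75) + (-4.75)·(2.25)) / 3 = -16.25/3 = -5.4167
  S[V,V] = ((-0.75)·(-0.75) + (1.25)·(1.25) + (-2.75)·(-2.75) + (2.25)·(2.25)) / 3 = 14.75/3 = 4.9167
  S = [[12.9167, -5.4167],
 [-5.4167, 4.9167]].

Step 3 — invert S. det(S) = 12.9167·4.9167 - (-5.4167)² = 34.1667.
  S^{-1} = (1/det) · [[d, -b], [-b, a]] = [[0.1439, 0.1585],
 [0.1585, 0.378]].

Step 4 — quadratic form (x̄ - mu_0)^T · S^{-1} · (x̄ - mu_0):
  S^{-1} · (x̄ - mu_0) = (-0.2488, -0.7317),
  (x̄ - mu_0)^T · [...] = (0.75)·(-0.2488) + (-2.25)·(-0.7317) = 1.4598.

Step 5 — scale by n: T² = 4 · 1.4598 = 5.839.

T² ≈ 5.839


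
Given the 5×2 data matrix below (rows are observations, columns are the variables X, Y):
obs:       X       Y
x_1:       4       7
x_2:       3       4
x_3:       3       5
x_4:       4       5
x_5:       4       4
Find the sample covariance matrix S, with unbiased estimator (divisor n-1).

Step 1 — column means:
  mean(X) = (4 + 3 + 3 + 4 + 4) / 5 = 18/5 = 3.6
  mean(Y) = (7 + 4 + 5 + 5 + 4) / 5 = 25/5 = 5

Step 2 — sample covariance S[i,j] = (1/(n-1)) · Σ_k (x_{k,i} - mean_i) · (x_{k,j} - mean_j), with n-1 = 4.
  S[X,X] = ((0.4)·(0.4) + (-0.6)·(-0.6) + (-0.6)·(-0.6) + (0.4)·(0.4) + (0.4)·(0.4)) / 4 = 1.2/4 = 0.3
  S[X,Y] = ((0.4)·(2) + (-0.6)·(-1) + (-0.6)·(0) + (0.4)·(0) + (0.4)·(-1)) / 4 = 1/4 = 0.25
  S[Y,Y] = ((2)·(2) + (-1)·(-1) + (0)·(0) + (0)·(0) + (-1)·(-1)) / 4 = 6/4 = 1.5

S is symmetric (S[j,i] = S[i,j]). Assembling:

S = [[0.3, 0.25],
 [0.25, 1.5]]


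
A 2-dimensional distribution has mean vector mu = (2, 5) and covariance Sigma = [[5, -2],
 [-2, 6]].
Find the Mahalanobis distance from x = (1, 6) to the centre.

Step 1 — centre the observation: (x - mu) = (-1, 1).

Step 2 — invert Sigma. det(Sigma) = 5·6 - (-2)² = 26.
  Sigma^{-1} = (1/det) · [[d, -b], [-b, a]] = [[0.2308, 0.0769],
 [0.0769, 0.1923]].

Step 3 — form the quadratic (x - mu)^T · Sigma^{-1} · (x - mu):
  Sigma^{-1} · (x - mu) = (-0.1538, 0.1154).
  (x - mu)^T · [Sigma^{-1} · (x - mu)] = (-1)·(-0.1538) + (1)·(0.1154) = 0.2692.

Step 4 — take square root: d = √(0.2692) ≈ 0.5189.

d(x, mu) = √(0.2692) ≈ 0.5189
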